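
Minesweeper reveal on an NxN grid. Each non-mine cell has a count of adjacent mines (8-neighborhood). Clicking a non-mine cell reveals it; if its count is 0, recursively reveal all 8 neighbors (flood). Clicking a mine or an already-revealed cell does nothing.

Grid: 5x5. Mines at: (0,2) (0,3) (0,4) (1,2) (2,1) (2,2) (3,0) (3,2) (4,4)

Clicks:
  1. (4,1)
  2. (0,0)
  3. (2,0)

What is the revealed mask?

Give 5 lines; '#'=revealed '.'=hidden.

Click 1 (4,1) count=2: revealed 1 new [(4,1)] -> total=1
Click 2 (0,0) count=0: revealed 4 new [(0,0) (0,1) (1,0) (1,1)] -> total=5
Click 3 (2,0) count=2: revealed 1 new [(2,0)] -> total=6

Answer: ##...
##...
#....
.....
.#...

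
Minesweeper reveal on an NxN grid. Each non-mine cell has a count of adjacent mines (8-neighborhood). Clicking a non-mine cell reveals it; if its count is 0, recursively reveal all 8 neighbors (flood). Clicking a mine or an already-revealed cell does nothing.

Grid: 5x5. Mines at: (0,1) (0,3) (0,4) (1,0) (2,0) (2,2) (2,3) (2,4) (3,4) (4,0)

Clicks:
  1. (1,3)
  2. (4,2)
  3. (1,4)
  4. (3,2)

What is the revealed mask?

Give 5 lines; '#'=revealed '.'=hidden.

Click 1 (1,3) count=5: revealed 1 new [(1,3)] -> total=1
Click 2 (4,2) count=0: revealed 6 new [(3,1) (3,2) (3,3) (4,1) (4,2) (4,3)] -> total=7
Click 3 (1,4) count=4: revealed 1 new [(1,4)] -> total=8
Click 4 (3,2) count=2: revealed 0 new [(none)] -> total=8

Answer: .....
...##
.....
.###.
.###.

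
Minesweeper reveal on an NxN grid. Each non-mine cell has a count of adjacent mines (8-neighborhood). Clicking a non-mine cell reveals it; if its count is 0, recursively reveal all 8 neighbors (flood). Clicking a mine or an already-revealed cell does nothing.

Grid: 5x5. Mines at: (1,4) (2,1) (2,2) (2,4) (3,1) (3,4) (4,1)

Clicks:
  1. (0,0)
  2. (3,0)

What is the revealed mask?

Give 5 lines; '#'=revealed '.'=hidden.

Answer: ####.
####.
.....
#....
.....

Derivation:
Click 1 (0,0) count=0: revealed 8 new [(0,0) (0,1) (0,2) (0,3) (1,0) (1,1) (1,2) (1,3)] -> total=8
Click 2 (3,0) count=3: revealed 1 new [(3,0)] -> total=9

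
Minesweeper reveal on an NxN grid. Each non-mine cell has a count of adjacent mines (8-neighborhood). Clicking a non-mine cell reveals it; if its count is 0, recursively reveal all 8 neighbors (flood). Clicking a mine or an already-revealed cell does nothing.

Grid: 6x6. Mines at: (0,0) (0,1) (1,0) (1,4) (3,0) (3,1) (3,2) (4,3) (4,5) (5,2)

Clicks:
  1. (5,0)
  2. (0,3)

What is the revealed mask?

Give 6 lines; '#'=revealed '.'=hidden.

Answer: ...#..
......
......
......
##....
##....

Derivation:
Click 1 (5,0) count=0: revealed 4 new [(4,0) (4,1) (5,0) (5,1)] -> total=4
Click 2 (0,3) count=1: revealed 1 new [(0,3)] -> total=5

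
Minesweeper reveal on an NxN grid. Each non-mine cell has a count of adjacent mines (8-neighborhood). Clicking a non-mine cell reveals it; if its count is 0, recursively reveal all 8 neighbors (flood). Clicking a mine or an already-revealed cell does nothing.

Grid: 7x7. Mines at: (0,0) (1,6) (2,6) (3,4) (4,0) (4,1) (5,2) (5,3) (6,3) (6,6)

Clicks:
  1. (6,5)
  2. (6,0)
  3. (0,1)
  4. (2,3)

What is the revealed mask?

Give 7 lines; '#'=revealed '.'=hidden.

Click 1 (6,5) count=1: revealed 1 new [(6,5)] -> total=1
Click 2 (6,0) count=0: revealed 4 new [(5,0) (5,1) (6,0) (6,1)] -> total=5
Click 3 (0,1) count=1: revealed 1 new [(0,1)] -> total=6
Click 4 (2,3) count=1: revealed 1 new [(2,3)] -> total=7

Answer: .#.....
.......
...#...
.......
.......
##.....
##...#.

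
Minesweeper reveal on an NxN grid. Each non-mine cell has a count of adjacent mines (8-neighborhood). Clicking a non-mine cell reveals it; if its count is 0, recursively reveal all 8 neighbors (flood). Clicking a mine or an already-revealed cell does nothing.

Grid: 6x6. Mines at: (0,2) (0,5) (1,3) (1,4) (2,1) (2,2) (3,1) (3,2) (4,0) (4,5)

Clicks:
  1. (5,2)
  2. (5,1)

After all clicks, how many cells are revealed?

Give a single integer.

Answer: 8

Derivation:
Click 1 (5,2) count=0: revealed 8 new [(4,1) (4,2) (4,3) (4,4) (5,1) (5,2) (5,3) (5,4)] -> total=8
Click 2 (5,1) count=1: revealed 0 new [(none)] -> total=8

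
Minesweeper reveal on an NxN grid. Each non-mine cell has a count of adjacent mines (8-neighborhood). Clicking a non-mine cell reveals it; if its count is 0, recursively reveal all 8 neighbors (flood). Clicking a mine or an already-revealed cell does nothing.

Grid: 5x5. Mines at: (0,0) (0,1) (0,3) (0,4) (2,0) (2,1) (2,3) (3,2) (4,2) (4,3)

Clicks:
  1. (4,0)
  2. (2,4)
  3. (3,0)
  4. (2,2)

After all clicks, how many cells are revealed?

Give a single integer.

Click 1 (4,0) count=0: revealed 4 new [(3,0) (3,1) (4,0) (4,1)] -> total=4
Click 2 (2,4) count=1: revealed 1 new [(2,4)] -> total=5
Click 3 (3,0) count=2: revealed 0 new [(none)] -> total=5
Click 4 (2,2) count=3: revealed 1 new [(2,2)] -> total=6

Answer: 6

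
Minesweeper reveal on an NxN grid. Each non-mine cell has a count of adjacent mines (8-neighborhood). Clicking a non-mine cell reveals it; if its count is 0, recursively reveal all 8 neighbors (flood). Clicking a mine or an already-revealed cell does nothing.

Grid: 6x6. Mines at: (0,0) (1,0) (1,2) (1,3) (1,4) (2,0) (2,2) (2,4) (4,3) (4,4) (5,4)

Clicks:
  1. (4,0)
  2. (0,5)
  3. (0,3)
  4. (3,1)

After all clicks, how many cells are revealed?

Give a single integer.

Click 1 (4,0) count=0: revealed 9 new [(3,0) (3,1) (3,2) (4,0) (4,1) (4,2) (5,0) (5,1) (5,2)] -> total=9
Click 2 (0,5) count=1: revealed 1 new [(0,5)] -> total=10
Click 3 (0,3) count=3: revealed 1 new [(0,3)] -> total=11
Click 4 (3,1) count=2: revealed 0 new [(none)] -> total=11

Answer: 11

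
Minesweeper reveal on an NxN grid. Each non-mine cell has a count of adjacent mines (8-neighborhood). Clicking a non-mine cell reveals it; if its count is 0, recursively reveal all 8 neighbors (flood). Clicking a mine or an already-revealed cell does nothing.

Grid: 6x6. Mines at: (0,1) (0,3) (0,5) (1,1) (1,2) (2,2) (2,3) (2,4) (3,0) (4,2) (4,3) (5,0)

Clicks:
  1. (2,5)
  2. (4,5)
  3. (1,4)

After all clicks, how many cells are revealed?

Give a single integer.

Click 1 (2,5) count=1: revealed 1 new [(2,5)] -> total=1
Click 2 (4,5) count=0: revealed 6 new [(3,4) (3,5) (4,4) (4,5) (5,4) (5,5)] -> total=7
Click 3 (1,4) count=4: revealed 1 new [(1,4)] -> total=8

Answer: 8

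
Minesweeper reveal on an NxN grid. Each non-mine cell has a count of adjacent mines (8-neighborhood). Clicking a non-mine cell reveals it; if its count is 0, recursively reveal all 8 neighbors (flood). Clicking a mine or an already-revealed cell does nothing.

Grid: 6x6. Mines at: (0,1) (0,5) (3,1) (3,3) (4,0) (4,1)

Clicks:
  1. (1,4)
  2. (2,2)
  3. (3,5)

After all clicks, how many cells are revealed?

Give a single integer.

Answer: 15

Derivation:
Click 1 (1,4) count=1: revealed 1 new [(1,4)] -> total=1
Click 2 (2,2) count=2: revealed 1 new [(2,2)] -> total=2
Click 3 (3,5) count=0: revealed 13 new [(1,5) (2,4) (2,5) (3,4) (3,5) (4,2) (4,3) (4,4) (4,5) (5,2) (5,3) (5,4) (5,5)] -> total=15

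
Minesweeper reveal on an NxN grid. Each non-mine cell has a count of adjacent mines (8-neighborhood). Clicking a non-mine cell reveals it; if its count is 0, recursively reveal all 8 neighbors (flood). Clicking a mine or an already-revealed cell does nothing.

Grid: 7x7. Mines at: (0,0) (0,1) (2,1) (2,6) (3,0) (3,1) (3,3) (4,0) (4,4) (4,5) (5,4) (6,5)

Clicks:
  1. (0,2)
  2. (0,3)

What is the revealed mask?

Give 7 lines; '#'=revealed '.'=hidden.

Click 1 (0,2) count=1: revealed 1 new [(0,2)] -> total=1
Click 2 (0,3) count=0: revealed 13 new [(0,3) (0,4) (0,5) (0,6) (1,2) (1,3) (1,4) (1,5) (1,6) (2,2) (2,3) (2,4) (2,5)] -> total=14

Answer: ..#####
..#####
..####.
.......
.......
.......
.......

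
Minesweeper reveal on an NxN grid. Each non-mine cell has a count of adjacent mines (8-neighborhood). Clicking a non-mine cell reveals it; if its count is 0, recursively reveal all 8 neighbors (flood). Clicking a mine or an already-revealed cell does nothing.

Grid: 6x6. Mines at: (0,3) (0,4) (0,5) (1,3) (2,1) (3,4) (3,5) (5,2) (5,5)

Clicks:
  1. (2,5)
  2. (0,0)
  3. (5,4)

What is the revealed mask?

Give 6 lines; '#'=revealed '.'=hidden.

Click 1 (2,5) count=2: revealed 1 new [(2,5)] -> total=1
Click 2 (0,0) count=0: revealed 6 new [(0,0) (0,1) (0,2) (1,0) (1,1) (1,2)] -> total=7
Click 3 (5,4) count=1: revealed 1 new [(5,4)] -> total=8

Answer: ###...
###...
.....#
......
......
....#.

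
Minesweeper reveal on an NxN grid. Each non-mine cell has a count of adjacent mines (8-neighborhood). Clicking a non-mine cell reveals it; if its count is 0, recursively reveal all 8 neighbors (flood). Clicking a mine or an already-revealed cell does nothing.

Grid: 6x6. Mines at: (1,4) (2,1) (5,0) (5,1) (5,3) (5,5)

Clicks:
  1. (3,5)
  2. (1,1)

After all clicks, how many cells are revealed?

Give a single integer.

Click 1 (3,5) count=0: revealed 12 new [(2,2) (2,3) (2,4) (2,5) (3,2) (3,3) (3,4) (3,5) (4,2) (4,3) (4,4) (4,5)] -> total=12
Click 2 (1,1) count=1: revealed 1 new [(1,1)] -> total=13

Answer: 13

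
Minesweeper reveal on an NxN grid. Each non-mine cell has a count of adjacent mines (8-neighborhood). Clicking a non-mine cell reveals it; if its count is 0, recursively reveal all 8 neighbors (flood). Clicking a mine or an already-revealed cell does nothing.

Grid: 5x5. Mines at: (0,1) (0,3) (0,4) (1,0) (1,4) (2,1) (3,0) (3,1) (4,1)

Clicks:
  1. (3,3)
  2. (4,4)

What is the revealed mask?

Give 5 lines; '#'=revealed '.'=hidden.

Click 1 (3,3) count=0: revealed 9 new [(2,2) (2,3) (2,4) (3,2) (3,3) (3,4) (4,2) (4,3) (4,4)] -> total=9
Click 2 (4,4) count=0: revealed 0 new [(none)] -> total=9

Answer: .....
.....
..###
..###
..###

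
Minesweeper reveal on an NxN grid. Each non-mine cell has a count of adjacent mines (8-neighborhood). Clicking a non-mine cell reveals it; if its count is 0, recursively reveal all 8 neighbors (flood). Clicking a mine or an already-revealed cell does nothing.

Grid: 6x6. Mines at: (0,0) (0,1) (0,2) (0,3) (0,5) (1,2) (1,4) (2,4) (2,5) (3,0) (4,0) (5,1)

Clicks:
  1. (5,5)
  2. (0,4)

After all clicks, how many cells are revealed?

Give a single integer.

Answer: 18

Derivation:
Click 1 (5,5) count=0: revealed 17 new [(2,1) (2,2) (2,3) (3,1) (3,2) (3,3) (3,4) (3,5) (4,1) (4,2) (4,3) (4,4) (4,5) (5,2) (5,3) (5,4) (5,5)] -> total=17
Click 2 (0,4) count=3: revealed 1 new [(0,4)] -> total=18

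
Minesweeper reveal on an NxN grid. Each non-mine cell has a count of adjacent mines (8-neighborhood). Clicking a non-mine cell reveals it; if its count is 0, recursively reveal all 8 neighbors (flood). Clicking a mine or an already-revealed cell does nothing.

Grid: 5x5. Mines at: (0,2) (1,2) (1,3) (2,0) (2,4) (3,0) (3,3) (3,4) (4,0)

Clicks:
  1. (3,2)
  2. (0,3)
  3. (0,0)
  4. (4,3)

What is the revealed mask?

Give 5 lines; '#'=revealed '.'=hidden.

Click 1 (3,2) count=1: revealed 1 new [(3,2)] -> total=1
Click 2 (0,3) count=3: revealed 1 new [(0,3)] -> total=2
Click 3 (0,0) count=0: revealed 4 new [(0,0) (0,1) (1,0) (1,1)] -> total=6
Click 4 (4,3) count=2: revealed 1 new [(4,3)] -> total=7

Answer: ##.#.
##...
.....
..#..
...#.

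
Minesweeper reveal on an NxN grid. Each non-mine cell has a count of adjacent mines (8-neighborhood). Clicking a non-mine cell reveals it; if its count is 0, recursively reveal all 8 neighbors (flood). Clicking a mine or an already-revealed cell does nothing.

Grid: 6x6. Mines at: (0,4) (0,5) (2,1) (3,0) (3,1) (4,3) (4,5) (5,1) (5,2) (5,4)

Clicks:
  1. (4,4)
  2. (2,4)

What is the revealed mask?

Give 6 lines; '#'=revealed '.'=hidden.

Click 1 (4,4) count=3: revealed 1 new [(4,4)] -> total=1
Click 2 (2,4) count=0: revealed 12 new [(1,2) (1,3) (1,4) (1,5) (2,2) (2,3) (2,4) (2,5) (3,2) (3,3) (3,4) (3,5)] -> total=13

Answer: ......
..####
..####
..####
....#.
......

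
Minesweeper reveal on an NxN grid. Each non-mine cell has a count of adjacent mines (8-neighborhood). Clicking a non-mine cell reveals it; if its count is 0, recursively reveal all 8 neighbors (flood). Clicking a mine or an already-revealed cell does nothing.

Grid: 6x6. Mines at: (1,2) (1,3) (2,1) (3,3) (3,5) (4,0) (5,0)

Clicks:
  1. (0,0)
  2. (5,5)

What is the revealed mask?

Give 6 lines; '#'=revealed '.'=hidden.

Answer: ##....
##....
......
......
.#####
.#####

Derivation:
Click 1 (0,0) count=0: revealed 4 new [(0,0) (0,1) (1,0) (1,1)] -> total=4
Click 2 (5,5) count=0: revealed 10 new [(4,1) (4,2) (4,3) (4,4) (4,5) (5,1) (5,2) (5,3) (5,4) (5,5)] -> total=14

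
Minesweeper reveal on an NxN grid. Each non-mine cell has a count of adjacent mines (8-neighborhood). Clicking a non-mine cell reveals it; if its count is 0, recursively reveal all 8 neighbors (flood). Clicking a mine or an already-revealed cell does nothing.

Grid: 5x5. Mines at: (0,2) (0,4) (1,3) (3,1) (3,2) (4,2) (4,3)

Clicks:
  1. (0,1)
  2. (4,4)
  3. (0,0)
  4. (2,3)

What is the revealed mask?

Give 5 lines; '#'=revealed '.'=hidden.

Click 1 (0,1) count=1: revealed 1 new [(0,1)] -> total=1
Click 2 (4,4) count=1: revealed 1 new [(4,4)] -> total=2
Click 3 (0,0) count=0: revealed 5 new [(0,0) (1,0) (1,1) (2,0) (2,1)] -> total=7
Click 4 (2,3) count=2: revealed 1 new [(2,3)] -> total=8

Answer: ##...
##...
##.#.
.....
....#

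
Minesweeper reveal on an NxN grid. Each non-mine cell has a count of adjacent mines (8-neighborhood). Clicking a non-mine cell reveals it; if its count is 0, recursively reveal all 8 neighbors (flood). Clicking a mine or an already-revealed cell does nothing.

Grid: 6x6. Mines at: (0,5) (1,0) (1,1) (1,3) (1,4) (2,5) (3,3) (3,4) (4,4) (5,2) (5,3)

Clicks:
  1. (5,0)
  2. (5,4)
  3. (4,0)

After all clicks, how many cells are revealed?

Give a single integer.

Answer: 12

Derivation:
Click 1 (5,0) count=0: revealed 11 new [(2,0) (2,1) (2,2) (3,0) (3,1) (3,2) (4,0) (4,1) (4,2) (5,0) (5,1)] -> total=11
Click 2 (5,4) count=2: revealed 1 new [(5,4)] -> total=12
Click 3 (4,0) count=0: revealed 0 new [(none)] -> total=12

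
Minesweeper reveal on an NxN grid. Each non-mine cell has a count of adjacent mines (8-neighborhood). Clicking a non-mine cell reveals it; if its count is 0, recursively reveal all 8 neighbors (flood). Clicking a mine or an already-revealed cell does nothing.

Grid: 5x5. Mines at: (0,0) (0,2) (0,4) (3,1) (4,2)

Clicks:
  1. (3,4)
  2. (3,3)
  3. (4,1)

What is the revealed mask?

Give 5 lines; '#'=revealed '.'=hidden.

Answer: .....
..###
..###
..###
.#.##

Derivation:
Click 1 (3,4) count=0: revealed 11 new [(1,2) (1,3) (1,4) (2,2) (2,3) (2,4) (3,2) (3,3) (3,4) (4,3) (4,4)] -> total=11
Click 2 (3,3) count=1: revealed 0 new [(none)] -> total=11
Click 3 (4,1) count=2: revealed 1 new [(4,1)] -> total=12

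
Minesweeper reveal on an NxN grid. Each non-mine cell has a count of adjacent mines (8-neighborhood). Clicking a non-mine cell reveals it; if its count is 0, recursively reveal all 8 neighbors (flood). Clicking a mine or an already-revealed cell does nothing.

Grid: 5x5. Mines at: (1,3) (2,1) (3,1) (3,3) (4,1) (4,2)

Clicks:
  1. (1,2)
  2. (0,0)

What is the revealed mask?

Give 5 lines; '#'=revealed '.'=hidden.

Answer: ###..
###..
.....
.....
.....

Derivation:
Click 1 (1,2) count=2: revealed 1 new [(1,2)] -> total=1
Click 2 (0,0) count=0: revealed 5 new [(0,0) (0,1) (0,2) (1,0) (1,1)] -> total=6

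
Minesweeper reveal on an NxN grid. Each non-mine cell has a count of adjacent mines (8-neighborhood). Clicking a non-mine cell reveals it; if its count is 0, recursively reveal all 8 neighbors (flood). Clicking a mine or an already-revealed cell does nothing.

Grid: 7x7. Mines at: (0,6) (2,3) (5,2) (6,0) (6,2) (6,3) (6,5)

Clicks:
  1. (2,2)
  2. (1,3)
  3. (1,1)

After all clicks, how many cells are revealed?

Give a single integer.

Click 1 (2,2) count=1: revealed 1 new [(2,2)] -> total=1
Click 2 (1,3) count=1: revealed 1 new [(1,3)] -> total=2
Click 3 (1,1) count=0: revealed 21 new [(0,0) (0,1) (0,2) (0,3) (0,4) (0,5) (1,0) (1,1) (1,2) (1,4) (1,5) (2,0) (2,1) (3,0) (3,1) (3,2) (4,0) (4,1) (4,2) (5,0) (5,1)] -> total=23

Answer: 23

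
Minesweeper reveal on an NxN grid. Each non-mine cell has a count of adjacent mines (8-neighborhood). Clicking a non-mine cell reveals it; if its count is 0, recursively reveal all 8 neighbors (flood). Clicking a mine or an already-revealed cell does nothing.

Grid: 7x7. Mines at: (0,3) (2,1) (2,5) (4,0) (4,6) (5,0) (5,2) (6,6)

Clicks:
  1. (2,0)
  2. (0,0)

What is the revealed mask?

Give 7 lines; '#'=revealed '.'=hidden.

Click 1 (2,0) count=1: revealed 1 new [(2,0)] -> total=1
Click 2 (0,0) count=0: revealed 6 new [(0,0) (0,1) (0,2) (1,0) (1,1) (1,2)] -> total=7

Answer: ###....
###....
#......
.......
.......
.......
.......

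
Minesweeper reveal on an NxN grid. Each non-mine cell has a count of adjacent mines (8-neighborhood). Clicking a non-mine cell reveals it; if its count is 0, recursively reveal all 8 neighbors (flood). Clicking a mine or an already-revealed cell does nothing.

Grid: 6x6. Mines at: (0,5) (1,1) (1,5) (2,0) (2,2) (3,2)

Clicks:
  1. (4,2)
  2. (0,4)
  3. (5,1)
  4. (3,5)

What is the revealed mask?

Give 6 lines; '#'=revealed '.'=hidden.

Answer: ....#.
......
...###
##.###
######
######

Derivation:
Click 1 (4,2) count=1: revealed 1 new [(4,2)] -> total=1
Click 2 (0,4) count=2: revealed 1 new [(0,4)] -> total=2
Click 3 (5,1) count=0: revealed 19 new [(2,3) (2,4) (2,5) (3,0) (3,1) (3,3) (3,4) (3,5) (4,0) (4,1) (4,3) (4,4) (4,5) (5,0) (5,1) (5,2) (5,3) (5,4) (5,5)] -> total=21
Click 4 (3,5) count=0: revealed 0 new [(none)] -> total=21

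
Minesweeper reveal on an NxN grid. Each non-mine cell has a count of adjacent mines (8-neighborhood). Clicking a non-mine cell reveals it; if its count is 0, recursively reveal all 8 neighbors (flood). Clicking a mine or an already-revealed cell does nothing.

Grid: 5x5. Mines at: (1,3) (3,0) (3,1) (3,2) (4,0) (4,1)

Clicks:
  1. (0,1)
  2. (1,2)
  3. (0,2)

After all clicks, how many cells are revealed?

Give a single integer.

Click 1 (0,1) count=0: revealed 9 new [(0,0) (0,1) (0,2) (1,0) (1,1) (1,2) (2,0) (2,1) (2,2)] -> total=9
Click 2 (1,2) count=1: revealed 0 new [(none)] -> total=9
Click 3 (0,2) count=1: revealed 0 new [(none)] -> total=9

Answer: 9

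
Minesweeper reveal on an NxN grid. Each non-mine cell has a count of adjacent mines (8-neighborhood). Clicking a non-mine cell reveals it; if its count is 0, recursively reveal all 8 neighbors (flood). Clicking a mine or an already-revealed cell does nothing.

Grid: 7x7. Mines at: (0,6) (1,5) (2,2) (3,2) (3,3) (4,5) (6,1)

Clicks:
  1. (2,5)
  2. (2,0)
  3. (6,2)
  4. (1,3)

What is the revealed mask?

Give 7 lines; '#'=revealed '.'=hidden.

Click 1 (2,5) count=1: revealed 1 new [(2,5)] -> total=1
Click 2 (2,0) count=0: revealed 18 new [(0,0) (0,1) (0,2) (0,3) (0,4) (1,0) (1,1) (1,2) (1,3) (1,4) (2,0) (2,1) (3,0) (3,1) (4,0) (4,1) (5,0) (5,1)] -> total=19
Click 3 (6,2) count=1: revealed 1 new [(6,2)] -> total=20
Click 4 (1,3) count=1: revealed 0 new [(none)] -> total=20

Answer: #####..
#####..
##...#.
##.....
##.....
##.....
..#....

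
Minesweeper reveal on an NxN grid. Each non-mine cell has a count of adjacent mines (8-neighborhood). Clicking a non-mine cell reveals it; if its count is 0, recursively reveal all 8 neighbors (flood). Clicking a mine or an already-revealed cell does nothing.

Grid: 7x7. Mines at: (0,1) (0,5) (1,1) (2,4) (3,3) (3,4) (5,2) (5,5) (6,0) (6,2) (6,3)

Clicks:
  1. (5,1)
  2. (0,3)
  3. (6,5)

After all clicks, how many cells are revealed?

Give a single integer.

Answer: 8

Derivation:
Click 1 (5,1) count=3: revealed 1 new [(5,1)] -> total=1
Click 2 (0,3) count=0: revealed 6 new [(0,2) (0,3) (0,4) (1,2) (1,3) (1,4)] -> total=7
Click 3 (6,5) count=1: revealed 1 new [(6,5)] -> total=8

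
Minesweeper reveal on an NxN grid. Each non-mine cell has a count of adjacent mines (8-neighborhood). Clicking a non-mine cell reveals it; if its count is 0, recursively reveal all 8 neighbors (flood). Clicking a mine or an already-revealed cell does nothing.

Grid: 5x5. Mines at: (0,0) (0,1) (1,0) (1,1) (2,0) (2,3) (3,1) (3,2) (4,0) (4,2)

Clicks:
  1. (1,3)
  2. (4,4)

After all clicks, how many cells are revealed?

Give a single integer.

Click 1 (1,3) count=1: revealed 1 new [(1,3)] -> total=1
Click 2 (4,4) count=0: revealed 4 new [(3,3) (3,4) (4,3) (4,4)] -> total=5

Answer: 5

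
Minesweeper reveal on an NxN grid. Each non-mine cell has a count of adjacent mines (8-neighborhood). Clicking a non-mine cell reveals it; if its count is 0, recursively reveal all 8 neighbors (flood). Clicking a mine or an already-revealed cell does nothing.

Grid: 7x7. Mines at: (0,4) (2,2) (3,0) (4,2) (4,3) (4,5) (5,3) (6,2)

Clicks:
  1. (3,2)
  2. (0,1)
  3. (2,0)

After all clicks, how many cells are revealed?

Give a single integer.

Click 1 (3,2) count=3: revealed 1 new [(3,2)] -> total=1
Click 2 (0,1) count=0: revealed 10 new [(0,0) (0,1) (0,2) (0,3) (1,0) (1,1) (1,2) (1,3) (2,0) (2,1)] -> total=11
Click 3 (2,0) count=1: revealed 0 new [(none)] -> total=11

Answer: 11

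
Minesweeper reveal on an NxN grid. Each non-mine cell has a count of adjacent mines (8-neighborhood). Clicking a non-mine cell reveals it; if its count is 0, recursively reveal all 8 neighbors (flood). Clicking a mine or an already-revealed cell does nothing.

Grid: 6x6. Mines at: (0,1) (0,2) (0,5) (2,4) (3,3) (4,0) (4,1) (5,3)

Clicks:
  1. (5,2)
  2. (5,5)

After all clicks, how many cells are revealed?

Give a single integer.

Answer: 7

Derivation:
Click 1 (5,2) count=2: revealed 1 new [(5,2)] -> total=1
Click 2 (5,5) count=0: revealed 6 new [(3,4) (3,5) (4,4) (4,5) (5,4) (5,5)] -> total=7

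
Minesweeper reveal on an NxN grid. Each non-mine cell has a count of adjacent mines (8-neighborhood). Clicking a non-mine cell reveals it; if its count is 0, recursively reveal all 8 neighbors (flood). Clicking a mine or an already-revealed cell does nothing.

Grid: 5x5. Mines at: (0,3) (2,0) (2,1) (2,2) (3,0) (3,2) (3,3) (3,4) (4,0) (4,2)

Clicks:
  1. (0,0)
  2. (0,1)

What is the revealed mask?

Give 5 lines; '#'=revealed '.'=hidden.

Answer: ###..
###..
.....
.....
.....

Derivation:
Click 1 (0,0) count=0: revealed 6 new [(0,0) (0,1) (0,2) (1,0) (1,1) (1,2)] -> total=6
Click 2 (0,1) count=0: revealed 0 new [(none)] -> total=6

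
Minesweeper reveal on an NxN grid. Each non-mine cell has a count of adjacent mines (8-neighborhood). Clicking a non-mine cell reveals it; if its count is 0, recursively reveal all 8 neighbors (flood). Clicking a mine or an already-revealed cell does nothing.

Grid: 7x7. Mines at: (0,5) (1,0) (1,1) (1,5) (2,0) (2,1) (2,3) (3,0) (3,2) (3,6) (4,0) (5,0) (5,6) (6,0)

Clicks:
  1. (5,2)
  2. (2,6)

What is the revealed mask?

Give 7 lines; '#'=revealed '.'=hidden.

Click 1 (5,2) count=0: revealed 18 new [(3,3) (3,4) (3,5) (4,1) (4,2) (4,3) (4,4) (4,5) (5,1) (5,2) (5,3) (5,4) (5,5) (6,1) (6,2) (6,3) (6,4) (6,5)] -> total=18
Click 2 (2,6) count=2: revealed 1 new [(2,6)] -> total=19

Answer: .......
.......
......#
...###.
.#####.
.#####.
.#####.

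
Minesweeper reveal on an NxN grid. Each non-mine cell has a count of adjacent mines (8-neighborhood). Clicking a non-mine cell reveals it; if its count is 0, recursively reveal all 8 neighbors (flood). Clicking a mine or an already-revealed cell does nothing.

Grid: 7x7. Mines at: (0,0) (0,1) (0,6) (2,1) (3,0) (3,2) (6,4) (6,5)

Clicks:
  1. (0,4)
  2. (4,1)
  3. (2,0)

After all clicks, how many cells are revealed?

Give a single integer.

Click 1 (0,4) count=0: revealed 26 new [(0,2) (0,3) (0,4) (0,5) (1,2) (1,3) (1,4) (1,5) (1,6) (2,2) (2,3) (2,4) (2,5) (2,6) (3,3) (3,4) (3,5) (3,6) (4,3) (4,4) (4,5) (4,6) (5,3) (5,4) (5,5) (5,6)] -> total=26
Click 2 (4,1) count=2: revealed 1 new [(4,1)] -> total=27
Click 3 (2,0) count=2: revealed 1 new [(2,0)] -> total=28

Answer: 28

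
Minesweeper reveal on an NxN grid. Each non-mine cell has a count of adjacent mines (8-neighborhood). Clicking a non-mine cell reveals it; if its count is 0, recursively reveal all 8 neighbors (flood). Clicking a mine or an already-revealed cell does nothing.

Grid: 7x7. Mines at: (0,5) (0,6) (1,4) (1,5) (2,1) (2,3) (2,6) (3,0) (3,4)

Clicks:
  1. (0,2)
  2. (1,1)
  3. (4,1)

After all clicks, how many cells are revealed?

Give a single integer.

Click 1 (0,2) count=0: revealed 8 new [(0,0) (0,1) (0,2) (0,3) (1,0) (1,1) (1,2) (1,3)] -> total=8
Click 2 (1,1) count=1: revealed 0 new [(none)] -> total=8
Click 3 (4,1) count=1: revealed 1 new [(4,1)] -> total=9

Answer: 9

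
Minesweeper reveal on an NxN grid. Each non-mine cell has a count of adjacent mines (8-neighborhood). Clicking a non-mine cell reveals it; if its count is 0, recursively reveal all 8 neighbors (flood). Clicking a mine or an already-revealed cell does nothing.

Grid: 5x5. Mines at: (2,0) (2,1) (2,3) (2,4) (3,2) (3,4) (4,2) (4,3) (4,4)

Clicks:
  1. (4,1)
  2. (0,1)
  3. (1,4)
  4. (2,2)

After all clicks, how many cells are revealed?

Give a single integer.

Answer: 12

Derivation:
Click 1 (4,1) count=2: revealed 1 new [(4,1)] -> total=1
Click 2 (0,1) count=0: revealed 10 new [(0,0) (0,1) (0,2) (0,3) (0,4) (1,0) (1,1) (1,2) (1,3) (1,4)] -> total=11
Click 3 (1,4) count=2: revealed 0 new [(none)] -> total=11
Click 4 (2,2) count=3: revealed 1 new [(2,2)] -> total=12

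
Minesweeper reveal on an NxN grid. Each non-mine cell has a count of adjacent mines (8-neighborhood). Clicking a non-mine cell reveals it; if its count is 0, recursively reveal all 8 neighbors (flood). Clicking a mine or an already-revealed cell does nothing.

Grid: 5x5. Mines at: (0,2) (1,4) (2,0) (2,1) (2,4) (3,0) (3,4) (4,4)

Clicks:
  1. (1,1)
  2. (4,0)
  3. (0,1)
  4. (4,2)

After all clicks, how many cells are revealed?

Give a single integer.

Answer: 9

Derivation:
Click 1 (1,1) count=3: revealed 1 new [(1,1)] -> total=1
Click 2 (4,0) count=1: revealed 1 new [(4,0)] -> total=2
Click 3 (0,1) count=1: revealed 1 new [(0,1)] -> total=3
Click 4 (4,2) count=0: revealed 6 new [(3,1) (3,2) (3,3) (4,1) (4,2) (4,3)] -> total=9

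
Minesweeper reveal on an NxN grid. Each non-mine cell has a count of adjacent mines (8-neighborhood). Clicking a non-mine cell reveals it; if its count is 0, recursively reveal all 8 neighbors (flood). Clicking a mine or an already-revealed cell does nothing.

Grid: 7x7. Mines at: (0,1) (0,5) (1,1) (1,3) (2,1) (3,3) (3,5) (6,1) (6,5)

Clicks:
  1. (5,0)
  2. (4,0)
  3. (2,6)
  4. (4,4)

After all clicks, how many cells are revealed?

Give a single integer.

Answer: 11

Derivation:
Click 1 (5,0) count=1: revealed 1 new [(5,0)] -> total=1
Click 2 (4,0) count=0: revealed 8 new [(3,0) (3,1) (3,2) (4,0) (4,1) (4,2) (5,1) (5,2)] -> total=9
Click 3 (2,6) count=1: revealed 1 new [(2,6)] -> total=10
Click 4 (4,4) count=2: revealed 1 new [(4,4)] -> total=11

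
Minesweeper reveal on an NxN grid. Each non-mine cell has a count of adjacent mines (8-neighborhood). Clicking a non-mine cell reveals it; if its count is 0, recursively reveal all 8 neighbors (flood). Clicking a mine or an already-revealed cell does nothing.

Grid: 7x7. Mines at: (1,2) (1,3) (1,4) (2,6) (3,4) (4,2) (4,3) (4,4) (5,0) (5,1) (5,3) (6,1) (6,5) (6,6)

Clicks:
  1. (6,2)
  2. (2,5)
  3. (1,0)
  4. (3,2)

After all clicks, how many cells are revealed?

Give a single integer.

Click 1 (6,2) count=3: revealed 1 new [(6,2)] -> total=1
Click 2 (2,5) count=3: revealed 1 new [(2,5)] -> total=2
Click 3 (1,0) count=0: revealed 10 new [(0,0) (0,1) (1,0) (1,1) (2,0) (2,1) (3,0) (3,1) (4,0) (4,1)] -> total=12
Click 4 (3,2) count=2: revealed 1 new [(3,2)] -> total=13

Answer: 13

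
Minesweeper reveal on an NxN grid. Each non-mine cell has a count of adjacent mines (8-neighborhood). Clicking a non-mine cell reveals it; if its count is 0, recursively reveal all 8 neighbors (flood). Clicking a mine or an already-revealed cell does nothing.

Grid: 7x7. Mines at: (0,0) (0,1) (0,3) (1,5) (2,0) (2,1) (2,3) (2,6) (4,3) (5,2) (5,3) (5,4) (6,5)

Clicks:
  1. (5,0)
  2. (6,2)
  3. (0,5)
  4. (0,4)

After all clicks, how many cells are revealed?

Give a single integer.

Answer: 11

Derivation:
Click 1 (5,0) count=0: revealed 8 new [(3,0) (3,1) (4,0) (4,1) (5,0) (5,1) (6,0) (6,1)] -> total=8
Click 2 (6,2) count=2: revealed 1 new [(6,2)] -> total=9
Click 3 (0,5) count=1: revealed 1 new [(0,5)] -> total=10
Click 4 (0,4) count=2: revealed 1 new [(0,4)] -> total=11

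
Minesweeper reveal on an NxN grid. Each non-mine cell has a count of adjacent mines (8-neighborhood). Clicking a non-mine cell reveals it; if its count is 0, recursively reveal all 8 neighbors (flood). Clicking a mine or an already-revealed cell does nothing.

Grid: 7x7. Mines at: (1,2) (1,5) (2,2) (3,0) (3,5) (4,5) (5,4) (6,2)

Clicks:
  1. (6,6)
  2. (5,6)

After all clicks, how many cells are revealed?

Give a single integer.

Click 1 (6,6) count=0: revealed 4 new [(5,5) (5,6) (6,5) (6,6)] -> total=4
Click 2 (5,6) count=1: revealed 0 new [(none)] -> total=4

Answer: 4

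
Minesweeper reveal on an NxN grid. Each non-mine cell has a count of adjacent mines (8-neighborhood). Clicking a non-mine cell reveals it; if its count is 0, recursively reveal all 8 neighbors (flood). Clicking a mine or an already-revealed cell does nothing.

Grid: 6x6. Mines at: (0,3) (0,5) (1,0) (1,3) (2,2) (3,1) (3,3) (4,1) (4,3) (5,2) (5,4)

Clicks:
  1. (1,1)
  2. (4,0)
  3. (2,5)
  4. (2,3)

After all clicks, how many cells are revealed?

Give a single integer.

Click 1 (1,1) count=2: revealed 1 new [(1,1)] -> total=1
Click 2 (4,0) count=2: revealed 1 new [(4,0)] -> total=2
Click 3 (2,5) count=0: revealed 8 new [(1,4) (1,5) (2,4) (2,5) (3,4) (3,5) (4,4) (4,5)] -> total=10
Click 4 (2,3) count=3: revealed 1 new [(2,3)] -> total=11

Answer: 11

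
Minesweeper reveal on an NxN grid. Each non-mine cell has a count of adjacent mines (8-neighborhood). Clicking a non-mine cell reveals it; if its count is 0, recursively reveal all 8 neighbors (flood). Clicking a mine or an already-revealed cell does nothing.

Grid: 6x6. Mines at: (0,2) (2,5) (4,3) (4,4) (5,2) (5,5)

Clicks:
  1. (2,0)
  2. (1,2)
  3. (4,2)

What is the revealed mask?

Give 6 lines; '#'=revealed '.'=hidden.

Answer: ##....
#####.
#####.
#####.
###...
##....

Derivation:
Click 1 (2,0) count=0: revealed 22 new [(0,0) (0,1) (1,0) (1,1) (1,2) (1,3) (1,4) (2,0) (2,1) (2,2) (2,3) (2,4) (3,0) (3,1) (3,2) (3,3) (3,4) (4,0) (4,1) (4,2) (5,0) (5,1)] -> total=22
Click 2 (1,2) count=1: revealed 0 new [(none)] -> total=22
Click 3 (4,2) count=2: revealed 0 new [(none)] -> total=22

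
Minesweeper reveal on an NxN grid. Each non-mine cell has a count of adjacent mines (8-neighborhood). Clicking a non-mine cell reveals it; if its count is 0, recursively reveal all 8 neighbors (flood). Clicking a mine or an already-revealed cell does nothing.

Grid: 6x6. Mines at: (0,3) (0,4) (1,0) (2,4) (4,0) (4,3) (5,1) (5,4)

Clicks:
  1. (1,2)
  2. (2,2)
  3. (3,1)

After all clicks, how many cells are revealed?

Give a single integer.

Answer: 9

Derivation:
Click 1 (1,2) count=1: revealed 1 new [(1,2)] -> total=1
Click 2 (2,2) count=0: revealed 8 new [(1,1) (1,3) (2,1) (2,2) (2,3) (3,1) (3,2) (3,3)] -> total=9
Click 3 (3,1) count=1: revealed 0 new [(none)] -> total=9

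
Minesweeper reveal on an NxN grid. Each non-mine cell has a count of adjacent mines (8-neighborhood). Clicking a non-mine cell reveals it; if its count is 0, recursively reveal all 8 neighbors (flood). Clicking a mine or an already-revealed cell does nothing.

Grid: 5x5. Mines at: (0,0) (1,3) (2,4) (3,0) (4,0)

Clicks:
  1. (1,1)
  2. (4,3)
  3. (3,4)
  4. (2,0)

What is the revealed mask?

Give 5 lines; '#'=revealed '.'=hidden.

Answer: .....
.#...
####.
.####
.####

Derivation:
Click 1 (1,1) count=1: revealed 1 new [(1,1)] -> total=1
Click 2 (4,3) count=0: revealed 11 new [(2,1) (2,2) (2,3) (3,1) (3,2) (3,3) (3,4) (4,1) (4,2) (4,3) (4,4)] -> total=12
Click 3 (3,4) count=1: revealed 0 new [(none)] -> total=12
Click 4 (2,0) count=1: revealed 1 new [(2,0)] -> total=13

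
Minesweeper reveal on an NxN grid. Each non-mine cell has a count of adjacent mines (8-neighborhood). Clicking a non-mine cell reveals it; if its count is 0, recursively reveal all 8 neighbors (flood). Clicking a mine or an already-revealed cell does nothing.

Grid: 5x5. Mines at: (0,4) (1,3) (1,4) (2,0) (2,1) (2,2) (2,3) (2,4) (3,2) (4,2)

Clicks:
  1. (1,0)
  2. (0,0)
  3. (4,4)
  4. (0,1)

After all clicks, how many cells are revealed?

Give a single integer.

Click 1 (1,0) count=2: revealed 1 new [(1,0)] -> total=1
Click 2 (0,0) count=0: revealed 5 new [(0,0) (0,1) (0,2) (1,1) (1,2)] -> total=6
Click 3 (4,4) count=0: revealed 4 new [(3,3) (3,4) (4,3) (4,4)] -> total=10
Click 4 (0,1) count=0: revealed 0 new [(none)] -> total=10

Answer: 10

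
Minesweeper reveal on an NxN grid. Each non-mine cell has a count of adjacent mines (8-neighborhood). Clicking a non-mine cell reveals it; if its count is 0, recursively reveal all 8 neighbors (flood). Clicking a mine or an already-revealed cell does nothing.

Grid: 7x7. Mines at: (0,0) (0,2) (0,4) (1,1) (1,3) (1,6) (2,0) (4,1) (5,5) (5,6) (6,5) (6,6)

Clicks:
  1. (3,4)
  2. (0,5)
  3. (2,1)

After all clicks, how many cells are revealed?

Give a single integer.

Click 1 (3,4) count=0: revealed 25 new [(2,2) (2,3) (2,4) (2,5) (2,6) (3,2) (3,3) (3,4) (3,5) (3,6) (4,2) (4,3) (4,4) (4,5) (4,6) (5,0) (5,1) (5,2) (5,3) (5,4) (6,0) (6,1) (6,2) (6,3) (6,4)] -> total=25
Click 2 (0,5) count=2: revealed 1 new [(0,5)] -> total=26
Click 3 (2,1) count=2: revealed 1 new [(2,1)] -> total=27

Answer: 27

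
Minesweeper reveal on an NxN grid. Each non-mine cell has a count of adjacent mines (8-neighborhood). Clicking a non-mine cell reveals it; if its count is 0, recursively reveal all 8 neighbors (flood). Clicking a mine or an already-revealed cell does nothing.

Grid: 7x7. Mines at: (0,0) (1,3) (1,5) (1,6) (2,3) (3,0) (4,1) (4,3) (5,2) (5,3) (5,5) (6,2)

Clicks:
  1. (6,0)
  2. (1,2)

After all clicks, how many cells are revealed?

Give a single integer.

Click 1 (6,0) count=0: revealed 4 new [(5,0) (5,1) (6,0) (6,1)] -> total=4
Click 2 (1,2) count=2: revealed 1 new [(1,2)] -> total=5

Answer: 5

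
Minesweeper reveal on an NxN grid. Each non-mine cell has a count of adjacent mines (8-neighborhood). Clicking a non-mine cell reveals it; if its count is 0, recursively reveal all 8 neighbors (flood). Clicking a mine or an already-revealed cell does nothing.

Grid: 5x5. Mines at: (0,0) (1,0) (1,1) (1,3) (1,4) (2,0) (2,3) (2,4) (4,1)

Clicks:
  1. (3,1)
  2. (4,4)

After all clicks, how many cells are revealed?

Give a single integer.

Answer: 7

Derivation:
Click 1 (3,1) count=2: revealed 1 new [(3,1)] -> total=1
Click 2 (4,4) count=0: revealed 6 new [(3,2) (3,3) (3,4) (4,2) (4,3) (4,4)] -> total=7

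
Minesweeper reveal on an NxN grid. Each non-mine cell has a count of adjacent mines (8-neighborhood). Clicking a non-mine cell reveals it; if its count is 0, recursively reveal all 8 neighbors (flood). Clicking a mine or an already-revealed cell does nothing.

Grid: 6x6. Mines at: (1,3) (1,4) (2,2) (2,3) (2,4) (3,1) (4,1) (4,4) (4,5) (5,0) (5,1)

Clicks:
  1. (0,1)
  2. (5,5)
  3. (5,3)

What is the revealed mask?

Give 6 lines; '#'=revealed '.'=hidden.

Answer: ###...
###...
##....
......
......
...#.#

Derivation:
Click 1 (0,1) count=0: revealed 8 new [(0,0) (0,1) (0,2) (1,0) (1,1) (1,2) (2,0) (2,1)] -> total=8
Click 2 (5,5) count=2: revealed 1 new [(5,5)] -> total=9
Click 3 (5,3) count=1: revealed 1 new [(5,3)] -> total=10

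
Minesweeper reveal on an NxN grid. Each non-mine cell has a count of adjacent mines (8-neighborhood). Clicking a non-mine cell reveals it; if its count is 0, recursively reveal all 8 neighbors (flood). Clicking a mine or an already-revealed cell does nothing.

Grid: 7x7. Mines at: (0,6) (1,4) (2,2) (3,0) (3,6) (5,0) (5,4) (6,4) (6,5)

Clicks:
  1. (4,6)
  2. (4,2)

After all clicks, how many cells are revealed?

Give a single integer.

Click 1 (4,6) count=1: revealed 1 new [(4,6)] -> total=1
Click 2 (4,2) count=0: revealed 12 new [(3,1) (3,2) (3,3) (4,1) (4,2) (4,3) (5,1) (5,2) (5,3) (6,1) (6,2) (6,3)] -> total=13

Answer: 13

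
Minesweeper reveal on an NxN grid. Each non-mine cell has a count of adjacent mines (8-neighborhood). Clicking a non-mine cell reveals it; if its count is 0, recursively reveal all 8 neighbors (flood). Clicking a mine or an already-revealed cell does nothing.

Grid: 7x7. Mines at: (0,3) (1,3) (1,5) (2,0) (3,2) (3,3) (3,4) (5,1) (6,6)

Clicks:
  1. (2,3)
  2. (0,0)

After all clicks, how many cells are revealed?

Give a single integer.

Click 1 (2,3) count=4: revealed 1 new [(2,3)] -> total=1
Click 2 (0,0) count=0: revealed 6 new [(0,0) (0,1) (0,2) (1,0) (1,1) (1,2)] -> total=7

Answer: 7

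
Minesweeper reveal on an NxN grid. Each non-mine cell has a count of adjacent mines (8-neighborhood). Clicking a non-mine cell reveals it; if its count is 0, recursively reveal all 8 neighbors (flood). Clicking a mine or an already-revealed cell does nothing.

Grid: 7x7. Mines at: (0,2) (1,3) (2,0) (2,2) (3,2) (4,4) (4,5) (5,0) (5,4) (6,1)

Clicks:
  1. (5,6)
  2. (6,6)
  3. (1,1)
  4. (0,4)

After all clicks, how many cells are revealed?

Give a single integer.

Click 1 (5,6) count=1: revealed 1 new [(5,6)] -> total=1
Click 2 (6,6) count=0: revealed 3 new [(5,5) (6,5) (6,6)] -> total=4
Click 3 (1,1) count=3: revealed 1 new [(1,1)] -> total=5
Click 4 (0,4) count=1: revealed 1 new [(0,4)] -> total=6

Answer: 6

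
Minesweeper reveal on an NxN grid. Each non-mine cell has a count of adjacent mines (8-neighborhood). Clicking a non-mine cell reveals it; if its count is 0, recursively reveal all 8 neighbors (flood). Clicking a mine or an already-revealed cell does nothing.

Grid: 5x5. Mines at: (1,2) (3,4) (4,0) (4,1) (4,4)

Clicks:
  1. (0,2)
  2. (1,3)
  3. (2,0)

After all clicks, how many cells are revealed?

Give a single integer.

Answer: 10

Derivation:
Click 1 (0,2) count=1: revealed 1 new [(0,2)] -> total=1
Click 2 (1,3) count=1: revealed 1 new [(1,3)] -> total=2
Click 3 (2,0) count=0: revealed 8 new [(0,0) (0,1) (1,0) (1,1) (2,0) (2,1) (3,0) (3,1)] -> total=10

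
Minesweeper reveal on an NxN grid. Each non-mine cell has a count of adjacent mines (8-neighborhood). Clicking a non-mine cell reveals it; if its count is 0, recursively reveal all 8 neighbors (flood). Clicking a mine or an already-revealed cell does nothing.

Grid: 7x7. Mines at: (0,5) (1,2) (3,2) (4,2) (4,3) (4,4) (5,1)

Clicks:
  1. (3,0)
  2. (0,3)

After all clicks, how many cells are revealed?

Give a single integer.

Answer: 11

Derivation:
Click 1 (3,0) count=0: revealed 10 new [(0,0) (0,1) (1,0) (1,1) (2,0) (2,1) (3,0) (3,1) (4,0) (4,1)] -> total=10
Click 2 (0,3) count=1: revealed 1 new [(0,3)] -> total=11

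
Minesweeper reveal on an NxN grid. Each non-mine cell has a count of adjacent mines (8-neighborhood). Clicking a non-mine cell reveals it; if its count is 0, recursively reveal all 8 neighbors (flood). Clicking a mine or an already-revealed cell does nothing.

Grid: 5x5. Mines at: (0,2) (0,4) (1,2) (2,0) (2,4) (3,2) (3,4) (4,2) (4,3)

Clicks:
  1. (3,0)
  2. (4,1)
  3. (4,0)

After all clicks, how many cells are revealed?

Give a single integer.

Click 1 (3,0) count=1: revealed 1 new [(3,0)] -> total=1
Click 2 (4,1) count=2: revealed 1 new [(4,1)] -> total=2
Click 3 (4,0) count=0: revealed 2 new [(3,1) (4,0)] -> total=4

Answer: 4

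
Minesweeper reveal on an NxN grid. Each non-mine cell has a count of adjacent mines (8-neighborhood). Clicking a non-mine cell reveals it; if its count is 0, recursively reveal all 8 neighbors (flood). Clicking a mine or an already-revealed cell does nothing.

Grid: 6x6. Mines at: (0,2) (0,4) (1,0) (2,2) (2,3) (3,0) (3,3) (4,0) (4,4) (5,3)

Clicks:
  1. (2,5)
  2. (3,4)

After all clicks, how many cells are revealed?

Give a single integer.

Answer: 6

Derivation:
Click 1 (2,5) count=0: revealed 6 new [(1,4) (1,5) (2,4) (2,5) (3,4) (3,5)] -> total=6
Click 2 (3,4) count=3: revealed 0 new [(none)] -> total=6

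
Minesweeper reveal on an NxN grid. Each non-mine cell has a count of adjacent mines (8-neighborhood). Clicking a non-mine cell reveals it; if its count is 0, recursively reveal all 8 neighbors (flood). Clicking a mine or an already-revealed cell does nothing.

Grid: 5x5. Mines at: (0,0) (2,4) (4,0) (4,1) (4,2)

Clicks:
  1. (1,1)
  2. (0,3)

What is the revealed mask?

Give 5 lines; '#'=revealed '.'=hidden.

Click 1 (1,1) count=1: revealed 1 new [(1,1)] -> total=1
Click 2 (0,3) count=0: revealed 16 new [(0,1) (0,2) (0,3) (0,4) (1,0) (1,2) (1,3) (1,4) (2,0) (2,1) (2,2) (2,3) (3,0) (3,1) (3,2) (3,3)] -> total=17

Answer: .####
#####
####.
####.
.....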